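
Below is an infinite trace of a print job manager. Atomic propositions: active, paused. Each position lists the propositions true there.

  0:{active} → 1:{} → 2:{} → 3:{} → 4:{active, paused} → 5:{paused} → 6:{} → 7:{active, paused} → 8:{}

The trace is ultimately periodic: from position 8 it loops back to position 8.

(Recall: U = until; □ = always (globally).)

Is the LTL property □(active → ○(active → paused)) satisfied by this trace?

active → ○(active → paused) holds at every position 0..8, and those are all positions ever visited, so □(active → ○(active → paused)) holds.
Positions where active holds: 0, 4, 7.
Check ○(active → paused) at each: 0→ok, 4→ok, 7→ok.

Satisfied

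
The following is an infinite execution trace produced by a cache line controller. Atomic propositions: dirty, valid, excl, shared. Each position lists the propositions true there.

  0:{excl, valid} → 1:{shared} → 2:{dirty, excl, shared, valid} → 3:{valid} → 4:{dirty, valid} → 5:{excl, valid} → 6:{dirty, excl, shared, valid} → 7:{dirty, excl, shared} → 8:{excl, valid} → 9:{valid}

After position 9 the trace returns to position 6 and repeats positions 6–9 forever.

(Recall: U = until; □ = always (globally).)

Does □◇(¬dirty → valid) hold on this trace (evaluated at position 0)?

◇(¬dirty → valid) holds at every position 0..9, and those are all positions ever visited, so □◇(¬dirty → valid) holds.

Holds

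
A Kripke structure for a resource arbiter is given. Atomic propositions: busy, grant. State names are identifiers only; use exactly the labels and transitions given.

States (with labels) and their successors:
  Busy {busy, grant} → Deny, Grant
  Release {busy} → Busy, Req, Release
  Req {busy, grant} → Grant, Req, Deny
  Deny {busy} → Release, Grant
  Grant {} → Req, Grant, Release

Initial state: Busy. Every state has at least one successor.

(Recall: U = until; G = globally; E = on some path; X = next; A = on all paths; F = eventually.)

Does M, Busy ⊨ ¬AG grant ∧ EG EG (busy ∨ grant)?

States satisfying grant: {Busy, Req}.
States satisfying AG grant: ∅.
States satisfying ¬AG grant: {Busy, Release, Req, Deny, Grant}.
States satisfying EG (busy ∨ grant): {Busy, Release, Req, Deny}.
States satisfying EG EG (busy ∨ grant): {Busy, Release, Req, Deny}.
States satisfying ¬AG grant ∧ EG EG (busy ∨ grant): {Busy, Release, Req, Deny}.
Busy ∈ Sat(¬AG grant ∧ EG EG (busy ∨ grant)).

Satisfied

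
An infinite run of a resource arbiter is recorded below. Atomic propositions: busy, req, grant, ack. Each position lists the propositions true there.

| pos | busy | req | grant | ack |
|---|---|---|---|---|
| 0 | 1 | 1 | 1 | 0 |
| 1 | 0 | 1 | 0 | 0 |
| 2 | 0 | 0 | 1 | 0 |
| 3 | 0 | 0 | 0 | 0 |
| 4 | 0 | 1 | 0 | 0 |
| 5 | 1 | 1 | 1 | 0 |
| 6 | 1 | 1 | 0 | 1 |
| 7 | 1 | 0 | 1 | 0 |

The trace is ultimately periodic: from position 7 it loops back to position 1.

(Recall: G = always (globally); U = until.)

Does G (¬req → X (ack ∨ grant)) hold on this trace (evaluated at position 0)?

¬req → X (ack ∨ grant) must hold at every position from 0 onward. It fails at position 2, so G (¬req → X (ack ∨ grant)) is false.
Positions where ¬req holds: 2, 3, 7.
Check X (ack ∨ grant) at each: 2→fails, 3→fails, 7→fails.

Does not hold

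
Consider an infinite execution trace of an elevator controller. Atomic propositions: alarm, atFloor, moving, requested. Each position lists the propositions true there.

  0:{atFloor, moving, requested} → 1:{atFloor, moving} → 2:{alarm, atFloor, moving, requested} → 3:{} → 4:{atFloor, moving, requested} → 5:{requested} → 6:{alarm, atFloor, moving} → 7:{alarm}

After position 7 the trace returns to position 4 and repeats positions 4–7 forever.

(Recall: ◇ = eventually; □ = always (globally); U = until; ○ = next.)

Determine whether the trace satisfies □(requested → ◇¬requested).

Holds

requested → ◇¬requested holds at every position 0..7, and those are all positions ever visited, so □(requested → ◇¬requested) holds.
Positions where requested holds: 0, 2, 4, 5.
Check ◇¬requested at each: 0→ok, 2→ok, 4→ok, 5→ok.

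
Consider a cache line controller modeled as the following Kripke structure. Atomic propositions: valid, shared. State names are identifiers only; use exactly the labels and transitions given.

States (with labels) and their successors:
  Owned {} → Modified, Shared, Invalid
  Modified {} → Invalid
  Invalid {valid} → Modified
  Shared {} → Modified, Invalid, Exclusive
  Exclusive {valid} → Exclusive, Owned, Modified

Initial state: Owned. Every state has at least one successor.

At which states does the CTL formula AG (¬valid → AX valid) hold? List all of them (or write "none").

{Modified, Invalid}

States satisfying ¬valid → AX valid: {Modified, Invalid, Exclusive}.
States satisfying AG (¬valid → AX valid): {Modified, Invalid}.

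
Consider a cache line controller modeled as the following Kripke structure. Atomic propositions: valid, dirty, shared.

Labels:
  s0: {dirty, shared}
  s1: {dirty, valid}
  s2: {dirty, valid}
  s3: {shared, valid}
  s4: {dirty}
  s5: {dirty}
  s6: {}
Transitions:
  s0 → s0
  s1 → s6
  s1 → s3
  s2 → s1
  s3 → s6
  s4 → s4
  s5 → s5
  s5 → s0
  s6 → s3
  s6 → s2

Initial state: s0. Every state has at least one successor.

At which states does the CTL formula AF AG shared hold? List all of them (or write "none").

{s0}

States satisfying AG shared: {s0}.
States satisfying AF AG shared: {s0}.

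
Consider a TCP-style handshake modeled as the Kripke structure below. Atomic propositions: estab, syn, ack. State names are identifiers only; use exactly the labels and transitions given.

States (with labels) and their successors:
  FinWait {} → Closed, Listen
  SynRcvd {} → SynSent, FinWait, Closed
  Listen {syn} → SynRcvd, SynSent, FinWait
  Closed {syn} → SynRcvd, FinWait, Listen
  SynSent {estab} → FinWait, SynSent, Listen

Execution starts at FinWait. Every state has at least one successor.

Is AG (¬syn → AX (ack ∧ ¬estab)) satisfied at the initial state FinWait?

States satisfying ¬syn → AX (ack ∧ ¬estab): {Listen, Closed}.
States satisfying AG (¬syn → AX (ack ∧ ¬estab)): ∅.
FinWait is reachable from FinWait and violates ¬syn → AX (ack ∧ ¬estab), so AG fails at FinWait.
FinWait ∉ Sat(AG (¬syn → AX (ack ∧ ¬estab))).

Violated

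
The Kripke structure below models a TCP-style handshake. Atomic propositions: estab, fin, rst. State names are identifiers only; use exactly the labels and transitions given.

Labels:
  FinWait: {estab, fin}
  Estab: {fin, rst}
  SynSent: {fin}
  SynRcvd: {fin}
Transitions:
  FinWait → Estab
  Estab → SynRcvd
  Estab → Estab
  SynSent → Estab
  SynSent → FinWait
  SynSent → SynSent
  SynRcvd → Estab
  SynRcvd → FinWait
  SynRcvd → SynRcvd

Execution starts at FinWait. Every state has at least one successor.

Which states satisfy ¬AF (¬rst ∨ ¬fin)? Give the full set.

States satisfying ¬rst ∨ ¬fin: {FinWait, SynSent, SynRcvd}.
States satisfying AF (¬rst ∨ ¬fin): {FinWait, SynSent, SynRcvd}.
States satisfying ¬AF (¬rst ∨ ¬fin): {Estab}.

{Estab}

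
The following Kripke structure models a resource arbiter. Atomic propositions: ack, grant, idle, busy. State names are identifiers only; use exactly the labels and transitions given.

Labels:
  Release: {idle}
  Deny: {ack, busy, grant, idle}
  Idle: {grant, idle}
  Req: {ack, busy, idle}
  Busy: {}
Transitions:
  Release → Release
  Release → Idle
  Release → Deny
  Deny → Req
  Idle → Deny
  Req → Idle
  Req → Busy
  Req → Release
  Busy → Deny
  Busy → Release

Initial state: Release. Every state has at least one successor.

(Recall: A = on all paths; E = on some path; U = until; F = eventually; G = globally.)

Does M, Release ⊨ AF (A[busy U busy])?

States satisfying A[busy U busy]: {Deny, Req}.
States satisfying AF (A[busy U busy]): {Deny, Idle, Req}.
There is a path from Release along which A[busy U busy] never holds.
Release ∉ Sat(AF (A[busy U busy])).

No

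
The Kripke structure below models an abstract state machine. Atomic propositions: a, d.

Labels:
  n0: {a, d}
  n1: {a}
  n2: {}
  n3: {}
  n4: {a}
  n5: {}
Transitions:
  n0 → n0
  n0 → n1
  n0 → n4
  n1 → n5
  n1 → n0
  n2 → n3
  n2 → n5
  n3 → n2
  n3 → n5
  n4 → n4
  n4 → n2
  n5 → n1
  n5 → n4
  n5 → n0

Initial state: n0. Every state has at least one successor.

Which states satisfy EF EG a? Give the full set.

States satisfying EG a: {n0, n1, n4}.
States satisfying EF EG a: {n0, n1, n2, n3, n4, n5}.

{n0, n1, n2, n3, n4, n5}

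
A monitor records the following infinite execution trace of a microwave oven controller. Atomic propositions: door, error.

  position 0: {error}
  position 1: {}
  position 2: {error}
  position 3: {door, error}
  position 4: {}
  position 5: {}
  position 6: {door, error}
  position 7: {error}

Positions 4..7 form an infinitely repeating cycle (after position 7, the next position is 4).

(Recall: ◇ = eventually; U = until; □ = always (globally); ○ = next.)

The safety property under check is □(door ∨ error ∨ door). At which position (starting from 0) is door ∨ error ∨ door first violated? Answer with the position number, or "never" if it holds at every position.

Check door ∨ error ∨ door at each position in order: 0 ✓.
At position 1 the labels are {}, so door ∨ error ∨ door is false there. This is the first violation.

1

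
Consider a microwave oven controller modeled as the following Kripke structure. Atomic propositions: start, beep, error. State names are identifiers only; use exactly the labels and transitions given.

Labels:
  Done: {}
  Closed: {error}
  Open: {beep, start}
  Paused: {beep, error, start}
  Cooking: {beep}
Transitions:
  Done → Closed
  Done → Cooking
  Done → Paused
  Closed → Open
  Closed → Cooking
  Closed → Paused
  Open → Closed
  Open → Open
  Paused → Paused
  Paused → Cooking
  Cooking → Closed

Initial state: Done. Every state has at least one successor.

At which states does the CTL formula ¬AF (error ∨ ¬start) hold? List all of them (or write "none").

States satisfying error ∨ ¬start: {Done, Closed, Paused, Cooking}.
States satisfying AF (error ∨ ¬start): {Done, Closed, Paused, Cooking}.
States satisfying ¬AF (error ∨ ¬start): {Open}.

{Open}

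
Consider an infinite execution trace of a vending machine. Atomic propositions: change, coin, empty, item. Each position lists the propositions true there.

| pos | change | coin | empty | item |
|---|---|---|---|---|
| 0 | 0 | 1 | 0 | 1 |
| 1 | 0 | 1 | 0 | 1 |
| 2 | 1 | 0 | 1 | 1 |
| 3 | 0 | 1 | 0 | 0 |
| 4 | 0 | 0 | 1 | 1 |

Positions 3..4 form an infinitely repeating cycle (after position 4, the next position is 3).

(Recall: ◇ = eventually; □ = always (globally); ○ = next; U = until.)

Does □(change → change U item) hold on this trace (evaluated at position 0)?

Yes

change → change U item holds at every position 0..4, and those are all positions ever visited, so □(change → change U item) holds.
Positions where change holds: 2.
Check change U item at each: 2→ok.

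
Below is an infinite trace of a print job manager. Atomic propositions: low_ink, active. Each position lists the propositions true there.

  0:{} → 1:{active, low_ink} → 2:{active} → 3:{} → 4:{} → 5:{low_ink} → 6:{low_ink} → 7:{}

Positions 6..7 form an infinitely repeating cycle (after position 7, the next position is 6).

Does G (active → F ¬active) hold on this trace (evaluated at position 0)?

Satisfied

active → F ¬active holds at every position 0..7, and those are all positions ever visited, so G (active → F ¬active) holds.
Positions where active holds: 1, 2.
Check F ¬active at each: 1→ok, 2→ok.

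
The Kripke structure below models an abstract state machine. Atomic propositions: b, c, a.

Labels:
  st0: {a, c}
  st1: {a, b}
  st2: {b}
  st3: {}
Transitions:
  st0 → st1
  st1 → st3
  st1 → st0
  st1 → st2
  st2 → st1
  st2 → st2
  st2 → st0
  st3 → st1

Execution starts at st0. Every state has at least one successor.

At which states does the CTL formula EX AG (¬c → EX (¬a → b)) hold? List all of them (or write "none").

States satisfying AG (¬c → EX (¬a → b)): {st0, st1, st2, st3}.
States satisfying EX AG (¬c → EX (¬a → b)): {st0, st1, st2, st3}.

{st0, st1, st2, st3}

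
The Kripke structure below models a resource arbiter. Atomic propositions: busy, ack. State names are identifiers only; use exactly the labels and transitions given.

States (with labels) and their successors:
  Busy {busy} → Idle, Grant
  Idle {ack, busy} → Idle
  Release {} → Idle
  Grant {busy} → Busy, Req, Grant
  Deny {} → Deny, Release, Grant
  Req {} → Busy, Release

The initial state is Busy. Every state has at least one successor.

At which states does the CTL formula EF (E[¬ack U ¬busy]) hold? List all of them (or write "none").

{Busy, Release, Grant, Deny, Req}

States satisfying E[¬ack U ¬busy]: {Busy, Release, Grant, Deny, Req}.
States satisfying EF (E[¬ack U ¬busy]): {Busy, Release, Grant, Deny, Req}.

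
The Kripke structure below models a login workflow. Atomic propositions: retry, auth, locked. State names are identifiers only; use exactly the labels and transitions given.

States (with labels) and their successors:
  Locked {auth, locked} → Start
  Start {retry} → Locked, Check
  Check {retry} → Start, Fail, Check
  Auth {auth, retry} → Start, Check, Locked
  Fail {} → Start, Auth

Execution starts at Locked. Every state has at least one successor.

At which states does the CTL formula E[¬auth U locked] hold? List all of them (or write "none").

States satisfying ¬auth: {Start, Check, Fail}.
States satisfying locked: {Locked}.
States satisfying E[¬auth U locked]: {Locked, Start, Check, Fail}.

{Locked, Start, Check, Fail}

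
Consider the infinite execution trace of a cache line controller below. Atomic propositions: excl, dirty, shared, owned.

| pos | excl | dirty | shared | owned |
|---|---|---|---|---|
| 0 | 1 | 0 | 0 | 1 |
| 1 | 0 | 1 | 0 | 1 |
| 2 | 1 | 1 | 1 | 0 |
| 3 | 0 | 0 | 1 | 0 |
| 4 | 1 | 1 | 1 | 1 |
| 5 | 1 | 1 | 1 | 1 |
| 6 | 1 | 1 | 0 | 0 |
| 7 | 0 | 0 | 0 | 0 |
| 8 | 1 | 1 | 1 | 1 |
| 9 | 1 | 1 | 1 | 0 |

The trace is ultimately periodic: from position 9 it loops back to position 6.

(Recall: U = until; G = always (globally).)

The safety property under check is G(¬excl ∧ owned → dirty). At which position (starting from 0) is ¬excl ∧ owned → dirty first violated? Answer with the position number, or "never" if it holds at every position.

¬excl ∧ owned → dirty holds at every position 0..9, and those are all the positions the trace ever visits, so the invariant G(¬excl ∧ owned → dirty) is never violated.

never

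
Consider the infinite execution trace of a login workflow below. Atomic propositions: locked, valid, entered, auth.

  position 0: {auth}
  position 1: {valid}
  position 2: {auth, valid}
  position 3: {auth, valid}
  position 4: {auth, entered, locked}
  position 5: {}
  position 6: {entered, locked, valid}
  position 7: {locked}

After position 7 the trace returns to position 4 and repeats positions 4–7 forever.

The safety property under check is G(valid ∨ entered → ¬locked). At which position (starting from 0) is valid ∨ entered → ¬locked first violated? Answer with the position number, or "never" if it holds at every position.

4

Check valid ∨ entered → ¬locked at each position in order: 0 ✓, 1 ✓, 2 ✓, 3 ✓.
At position 4 the labels are {auth, entered, locked}, so valid ∨ entered → ¬locked is false there. This is the first violation.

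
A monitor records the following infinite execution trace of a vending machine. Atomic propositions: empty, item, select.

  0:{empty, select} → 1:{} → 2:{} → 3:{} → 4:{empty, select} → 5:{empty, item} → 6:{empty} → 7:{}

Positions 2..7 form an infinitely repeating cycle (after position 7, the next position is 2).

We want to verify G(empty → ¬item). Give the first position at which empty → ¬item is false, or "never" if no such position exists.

Check empty → ¬item at each position in order: 0 ✓, 1 ✓, 2 ✓, 3 ✓, 4 ✓.
At position 5 the labels are {empty, item}, so empty → ¬item is false there. This is the first violation.

5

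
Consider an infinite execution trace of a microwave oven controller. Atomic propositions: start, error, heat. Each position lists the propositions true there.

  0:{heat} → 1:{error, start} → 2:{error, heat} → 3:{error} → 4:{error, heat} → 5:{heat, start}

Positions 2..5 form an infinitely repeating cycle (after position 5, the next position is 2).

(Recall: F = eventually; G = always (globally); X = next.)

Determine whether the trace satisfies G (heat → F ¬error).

Holds

heat → F ¬error holds at every position 0..5, and those are all positions ever visited, so G (heat → F ¬error) holds.
Positions where heat holds: 0, 2, 4, 5.
Check F ¬error at each: 0→ok, 2→ok, 4→ok, 5→ok.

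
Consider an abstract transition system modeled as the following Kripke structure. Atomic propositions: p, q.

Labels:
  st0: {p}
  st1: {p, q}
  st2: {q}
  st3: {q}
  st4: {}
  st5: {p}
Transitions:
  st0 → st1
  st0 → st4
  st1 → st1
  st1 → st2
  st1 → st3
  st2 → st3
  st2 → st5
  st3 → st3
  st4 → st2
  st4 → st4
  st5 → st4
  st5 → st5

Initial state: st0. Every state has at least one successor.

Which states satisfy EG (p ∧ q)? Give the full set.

{st1}

States satisfying p ∧ q: {st1}.
States satisfying EG (p ∧ q): {st1}.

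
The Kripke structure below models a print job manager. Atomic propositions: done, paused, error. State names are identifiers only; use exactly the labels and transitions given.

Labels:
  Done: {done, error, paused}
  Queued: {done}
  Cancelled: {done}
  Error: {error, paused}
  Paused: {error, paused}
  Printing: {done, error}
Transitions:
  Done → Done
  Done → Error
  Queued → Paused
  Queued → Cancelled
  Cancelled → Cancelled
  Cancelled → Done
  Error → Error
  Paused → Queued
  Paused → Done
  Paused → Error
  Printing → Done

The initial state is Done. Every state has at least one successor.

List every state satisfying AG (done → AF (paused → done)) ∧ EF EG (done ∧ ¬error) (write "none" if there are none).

{Queued, Cancelled, Paused}

States satisfying done → AF (paused → done): {Done, Queued, Cancelled, Error, Paused, Printing}.
States satisfying AG (done → AF (paused → done)): {Done, Queued, Cancelled, Error, Paused, Printing}.
States satisfying EG (done ∧ ¬error): {Queued, Cancelled}.
States satisfying EF EG (done ∧ ¬error): {Queued, Cancelled, Paused}.
States satisfying AG (done → AF (paused → done)) ∧ EF EG (done ∧ ¬error): {Queued, Cancelled, Paused}.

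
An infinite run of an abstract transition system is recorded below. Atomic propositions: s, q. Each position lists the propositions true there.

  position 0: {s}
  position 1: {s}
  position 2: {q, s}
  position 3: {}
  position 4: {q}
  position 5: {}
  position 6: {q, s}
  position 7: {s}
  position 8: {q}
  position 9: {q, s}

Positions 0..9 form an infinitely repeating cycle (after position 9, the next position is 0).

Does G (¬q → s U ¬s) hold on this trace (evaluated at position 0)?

Holds

¬q → s U ¬s holds at every position 0..9, and those are all positions ever visited, so G (¬q → s U ¬s) holds.
Positions where ¬q holds: 0, 1, 3, 5, 7.
Check s U ¬s at each: 0→ok, 1→ok, 3→ok, 5→ok, 7→ok.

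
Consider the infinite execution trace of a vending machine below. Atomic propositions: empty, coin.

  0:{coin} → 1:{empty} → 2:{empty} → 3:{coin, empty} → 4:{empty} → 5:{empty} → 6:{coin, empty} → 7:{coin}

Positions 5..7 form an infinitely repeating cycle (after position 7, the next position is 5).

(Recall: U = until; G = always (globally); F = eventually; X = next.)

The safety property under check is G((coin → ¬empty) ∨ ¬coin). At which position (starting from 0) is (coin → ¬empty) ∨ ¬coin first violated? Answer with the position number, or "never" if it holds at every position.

Check (coin → ¬empty) ∨ ¬coin at each position in order: 0 ✓, 1 ✓, 2 ✓.
At position 3 the labels are {coin, empty}, so (coin → ¬empty) ∨ ¬coin is false there. This is the first violation.

3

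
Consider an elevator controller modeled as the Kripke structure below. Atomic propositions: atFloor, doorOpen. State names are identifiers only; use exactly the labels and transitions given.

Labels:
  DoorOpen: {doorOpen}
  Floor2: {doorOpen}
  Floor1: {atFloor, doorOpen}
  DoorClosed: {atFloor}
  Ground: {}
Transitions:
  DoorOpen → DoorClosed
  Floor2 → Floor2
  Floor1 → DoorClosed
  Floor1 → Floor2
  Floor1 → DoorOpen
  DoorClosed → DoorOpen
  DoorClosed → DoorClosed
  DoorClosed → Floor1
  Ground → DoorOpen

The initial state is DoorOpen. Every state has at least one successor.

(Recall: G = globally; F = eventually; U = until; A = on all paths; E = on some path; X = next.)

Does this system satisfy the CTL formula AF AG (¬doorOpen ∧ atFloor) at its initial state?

States satisfying AG (¬doorOpen ∧ atFloor): ∅.
States satisfying AF AG (¬doorOpen ∧ atFloor): ∅.
There is a path from DoorOpen along which AG (¬doorOpen ∧ atFloor) never holds.
DoorOpen ∉ Sat(AF AG (¬doorOpen ∧ atFloor)).

Violated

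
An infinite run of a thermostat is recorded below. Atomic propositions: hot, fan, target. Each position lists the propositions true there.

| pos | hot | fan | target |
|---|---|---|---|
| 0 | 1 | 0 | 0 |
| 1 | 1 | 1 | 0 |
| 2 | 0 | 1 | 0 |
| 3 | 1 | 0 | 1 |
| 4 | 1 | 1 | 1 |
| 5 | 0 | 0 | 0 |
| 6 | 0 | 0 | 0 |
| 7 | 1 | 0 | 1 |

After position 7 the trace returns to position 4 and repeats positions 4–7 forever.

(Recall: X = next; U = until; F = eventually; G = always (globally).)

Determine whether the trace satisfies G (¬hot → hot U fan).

¬hot → hot U fan must hold at every position from 0 onward. It fails at position 5, so G (¬hot → hot U fan) is false.
Positions where ¬hot holds: 2, 5, 6.
Check hot U fan at each: 2→ok, 5→fails, 6→fails.

No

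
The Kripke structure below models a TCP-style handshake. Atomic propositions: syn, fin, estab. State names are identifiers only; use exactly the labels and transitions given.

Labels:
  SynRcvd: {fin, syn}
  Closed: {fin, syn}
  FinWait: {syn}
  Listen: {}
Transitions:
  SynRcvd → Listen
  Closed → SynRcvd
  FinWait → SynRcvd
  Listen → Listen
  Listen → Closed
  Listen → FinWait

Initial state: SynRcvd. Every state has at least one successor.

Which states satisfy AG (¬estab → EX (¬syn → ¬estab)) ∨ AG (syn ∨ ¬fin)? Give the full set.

{SynRcvd, Closed, FinWait, Listen}

States satisfying ¬estab → EX (¬syn → ¬estab): {SynRcvd, Closed, FinWait, Listen}.
States satisfying AG (¬estab → EX (¬syn → ¬estab)): {SynRcvd, Closed, FinWait, Listen}.
States satisfying syn ∨ ¬fin: {SynRcvd, Closed, FinWait, Listen}.
States satisfying AG (syn ∨ ¬fin): {SynRcvd, Closed, FinWait, Listen}.
States satisfying AG (¬estab → EX (¬syn → ¬estab)) ∨ AG (syn ∨ ¬fin): {SynRcvd, Closed, FinWait, Listen}.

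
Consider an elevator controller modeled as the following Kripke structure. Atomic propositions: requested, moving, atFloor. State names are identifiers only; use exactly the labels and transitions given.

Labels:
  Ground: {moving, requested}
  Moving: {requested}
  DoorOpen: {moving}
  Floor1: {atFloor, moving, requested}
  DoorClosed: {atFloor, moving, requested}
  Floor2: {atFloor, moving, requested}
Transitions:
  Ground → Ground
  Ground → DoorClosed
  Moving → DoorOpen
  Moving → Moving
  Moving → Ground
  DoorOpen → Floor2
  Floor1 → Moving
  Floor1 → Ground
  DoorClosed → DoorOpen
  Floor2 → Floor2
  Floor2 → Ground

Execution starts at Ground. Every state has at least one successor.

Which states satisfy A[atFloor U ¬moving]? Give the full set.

States satisfying atFloor: {Floor1, DoorClosed, Floor2}.
States satisfying ¬moving: {Moving}.
States satisfying A[atFloor U ¬moving]: {Moving}.

{Moving}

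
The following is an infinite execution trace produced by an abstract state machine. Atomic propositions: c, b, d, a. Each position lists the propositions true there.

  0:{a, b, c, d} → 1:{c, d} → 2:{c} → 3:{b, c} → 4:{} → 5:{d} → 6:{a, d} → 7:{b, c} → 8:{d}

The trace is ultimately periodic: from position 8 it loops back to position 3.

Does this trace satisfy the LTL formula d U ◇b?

Walking from position 0: ◇b first holds at position 0, and d holds at every earlier position along the way, so d U ◇b holds.

Holds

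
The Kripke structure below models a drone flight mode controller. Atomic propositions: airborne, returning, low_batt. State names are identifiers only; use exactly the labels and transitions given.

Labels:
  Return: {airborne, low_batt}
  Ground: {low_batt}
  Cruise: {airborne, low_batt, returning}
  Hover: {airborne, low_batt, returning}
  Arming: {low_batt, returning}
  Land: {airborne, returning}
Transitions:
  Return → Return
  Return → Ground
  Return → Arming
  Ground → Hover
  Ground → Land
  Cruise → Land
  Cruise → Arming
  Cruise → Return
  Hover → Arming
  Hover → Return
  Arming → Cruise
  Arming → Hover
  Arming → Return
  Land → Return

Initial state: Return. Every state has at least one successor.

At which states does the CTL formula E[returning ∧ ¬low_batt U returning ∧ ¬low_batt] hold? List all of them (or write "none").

States satisfying returning ∧ ¬low_batt: {Land}.
States satisfying E[returning ∧ ¬low_batt U returning ∧ ¬low_batt]: {Land}.

{Land}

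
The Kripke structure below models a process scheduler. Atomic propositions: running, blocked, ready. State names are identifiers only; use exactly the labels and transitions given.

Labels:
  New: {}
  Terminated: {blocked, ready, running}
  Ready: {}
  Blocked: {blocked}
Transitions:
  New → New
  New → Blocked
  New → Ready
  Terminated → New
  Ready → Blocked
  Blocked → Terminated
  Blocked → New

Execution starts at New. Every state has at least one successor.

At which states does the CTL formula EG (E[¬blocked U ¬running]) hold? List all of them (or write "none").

{New, Ready, Blocked}

States satisfying E[¬blocked U ¬running]: {New, Ready, Blocked}.
States satisfying EG (E[¬blocked U ¬running]): {New, Ready, Blocked}.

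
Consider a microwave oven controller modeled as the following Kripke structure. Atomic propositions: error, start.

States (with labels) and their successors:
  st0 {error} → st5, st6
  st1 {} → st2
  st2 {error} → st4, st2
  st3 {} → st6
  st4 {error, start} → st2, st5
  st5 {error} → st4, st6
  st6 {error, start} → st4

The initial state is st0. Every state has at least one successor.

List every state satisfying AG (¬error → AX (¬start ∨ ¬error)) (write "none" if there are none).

{st0, st1, st2, st4, st5, st6}

States satisfying ¬error → AX (¬start ∨ ¬error): {st0, st1, st2, st4, st5, st6}.
States satisfying AG (¬error → AX (¬start ∨ ¬error)): {st0, st1, st2, st4, st5, st6}.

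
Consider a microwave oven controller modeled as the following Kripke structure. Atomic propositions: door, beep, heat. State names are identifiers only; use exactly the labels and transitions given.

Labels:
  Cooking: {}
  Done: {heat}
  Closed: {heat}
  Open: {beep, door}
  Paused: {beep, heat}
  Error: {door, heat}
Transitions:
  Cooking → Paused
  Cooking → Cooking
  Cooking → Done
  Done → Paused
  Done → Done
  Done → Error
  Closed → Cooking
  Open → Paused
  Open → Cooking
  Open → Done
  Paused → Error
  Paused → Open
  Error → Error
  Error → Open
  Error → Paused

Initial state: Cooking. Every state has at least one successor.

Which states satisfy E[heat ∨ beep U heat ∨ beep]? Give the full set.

{Done, Closed, Open, Paused, Error}

States satisfying heat ∨ beep: {Done, Closed, Open, Paused, Error}.
States satisfying E[heat ∨ beep U heat ∨ beep]: {Done, Closed, Open, Paused, Error}.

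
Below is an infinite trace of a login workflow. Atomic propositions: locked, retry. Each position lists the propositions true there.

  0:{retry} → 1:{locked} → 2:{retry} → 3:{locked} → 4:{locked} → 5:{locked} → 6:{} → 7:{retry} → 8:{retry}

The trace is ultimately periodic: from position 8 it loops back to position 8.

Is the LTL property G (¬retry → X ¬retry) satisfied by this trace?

Violated

¬retry → X ¬retry must hold at every position from 0 onward. It fails at position 1, so G (¬retry → X ¬retry) is false.
Positions where ¬retry holds: 1, 3, 4, 5, 6.
Check X ¬retry at each: 1→fails, 3→ok, 4→ok, 5→ok, 6→fails.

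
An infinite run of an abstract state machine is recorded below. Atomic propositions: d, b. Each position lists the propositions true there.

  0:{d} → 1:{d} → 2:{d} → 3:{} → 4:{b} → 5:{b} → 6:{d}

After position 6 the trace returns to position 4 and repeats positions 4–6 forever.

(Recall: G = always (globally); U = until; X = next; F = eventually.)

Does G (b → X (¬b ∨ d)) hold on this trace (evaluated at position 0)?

b → X (¬b ∨ d) must hold at every position from 0 onward. It fails at position 4, so G (b → X (¬b ∨ d)) is false.
Positions where b holds: 4, 5.
Check X (¬b ∨ d) at each: 4→fails, 5→ok.

Does not hold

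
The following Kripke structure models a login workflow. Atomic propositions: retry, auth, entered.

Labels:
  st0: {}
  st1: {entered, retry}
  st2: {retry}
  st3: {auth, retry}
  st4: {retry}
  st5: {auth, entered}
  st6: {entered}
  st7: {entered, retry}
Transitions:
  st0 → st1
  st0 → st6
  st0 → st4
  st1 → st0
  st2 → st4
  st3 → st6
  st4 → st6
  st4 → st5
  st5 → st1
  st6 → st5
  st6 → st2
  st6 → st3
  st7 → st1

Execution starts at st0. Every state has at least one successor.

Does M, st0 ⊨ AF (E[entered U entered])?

Yes

States satisfying E[entered U entered]: {st1, st5, st6, st7}.
States satisfying AF (E[entered U entered]): {st0, st1, st2, st3, st4, st5, st6, st7}.
st0 ∈ Sat(AF (E[entered U entered])).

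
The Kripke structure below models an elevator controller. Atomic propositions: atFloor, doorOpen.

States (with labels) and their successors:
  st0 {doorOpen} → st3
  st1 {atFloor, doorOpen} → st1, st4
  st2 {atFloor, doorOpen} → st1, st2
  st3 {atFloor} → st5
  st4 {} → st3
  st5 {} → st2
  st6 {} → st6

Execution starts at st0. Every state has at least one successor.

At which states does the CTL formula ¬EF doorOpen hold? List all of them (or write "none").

{st6}

States satisfying doorOpen: {st0, st1, st2}.
States satisfying EF doorOpen: {st0, st1, st2, st3, st4, st5}.
States satisfying ¬EF doorOpen: {st6}.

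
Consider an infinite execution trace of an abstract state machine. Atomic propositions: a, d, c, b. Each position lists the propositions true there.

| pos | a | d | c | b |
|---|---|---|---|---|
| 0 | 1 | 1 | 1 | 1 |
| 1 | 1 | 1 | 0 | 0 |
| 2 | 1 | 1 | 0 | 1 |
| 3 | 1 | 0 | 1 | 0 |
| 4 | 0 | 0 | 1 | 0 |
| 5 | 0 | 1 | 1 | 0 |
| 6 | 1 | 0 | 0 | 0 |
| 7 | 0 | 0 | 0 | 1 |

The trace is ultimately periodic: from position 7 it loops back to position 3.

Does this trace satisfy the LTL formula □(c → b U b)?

Violated

c → b U b must hold at every position from 0 onward. It fails at position 3, so □(c → b U b) is false.
Positions where c holds: 0, 3, 4, 5.
Check b U b at each: 0→ok, 3→fails, 4→fails, 5→fails.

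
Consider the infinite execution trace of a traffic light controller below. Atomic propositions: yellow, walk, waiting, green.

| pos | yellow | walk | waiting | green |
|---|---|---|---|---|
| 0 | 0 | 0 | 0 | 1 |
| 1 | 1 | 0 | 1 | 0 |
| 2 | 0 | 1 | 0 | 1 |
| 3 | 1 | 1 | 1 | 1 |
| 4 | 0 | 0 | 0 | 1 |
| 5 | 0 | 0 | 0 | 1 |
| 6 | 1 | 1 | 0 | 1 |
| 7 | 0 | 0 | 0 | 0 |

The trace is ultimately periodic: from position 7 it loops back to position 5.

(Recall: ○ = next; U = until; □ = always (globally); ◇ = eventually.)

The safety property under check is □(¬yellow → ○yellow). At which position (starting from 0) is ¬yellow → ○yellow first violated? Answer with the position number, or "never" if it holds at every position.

4

Check ¬yellow → ○yellow at each position in order: 0 ✓, 1 ✓, 2 ✓, 3 ✓.
At position 4 the labels are {green} and the next position 5 has {green}, so ¬yellow → ○yellow is false there. This is the first violation.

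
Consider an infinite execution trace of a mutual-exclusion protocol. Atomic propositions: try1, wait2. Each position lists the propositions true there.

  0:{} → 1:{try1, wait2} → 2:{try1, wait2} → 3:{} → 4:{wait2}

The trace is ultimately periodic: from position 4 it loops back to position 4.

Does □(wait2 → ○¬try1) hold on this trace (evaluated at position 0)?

Violated

wait2 → ○¬try1 must hold at every position from 0 onward. It fails at position 1, so □(wait2 → ○¬try1) is false.
Positions where wait2 holds: 1, 2, 4.
Check ○¬try1 at each: 1→fails, 2→ok, 4→ok.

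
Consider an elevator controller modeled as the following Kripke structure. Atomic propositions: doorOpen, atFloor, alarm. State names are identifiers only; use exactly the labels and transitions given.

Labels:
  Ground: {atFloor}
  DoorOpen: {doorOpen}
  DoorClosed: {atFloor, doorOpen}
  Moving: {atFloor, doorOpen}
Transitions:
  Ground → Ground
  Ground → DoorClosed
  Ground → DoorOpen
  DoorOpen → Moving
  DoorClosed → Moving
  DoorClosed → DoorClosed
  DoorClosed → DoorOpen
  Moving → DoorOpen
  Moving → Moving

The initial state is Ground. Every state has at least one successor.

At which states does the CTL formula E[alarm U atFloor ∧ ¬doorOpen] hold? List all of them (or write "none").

States satisfying alarm: ∅.
States satisfying atFloor ∧ ¬doorOpen: {Ground}.
States satisfying E[alarm U atFloor ∧ ¬doorOpen]: {Ground}.

{Ground}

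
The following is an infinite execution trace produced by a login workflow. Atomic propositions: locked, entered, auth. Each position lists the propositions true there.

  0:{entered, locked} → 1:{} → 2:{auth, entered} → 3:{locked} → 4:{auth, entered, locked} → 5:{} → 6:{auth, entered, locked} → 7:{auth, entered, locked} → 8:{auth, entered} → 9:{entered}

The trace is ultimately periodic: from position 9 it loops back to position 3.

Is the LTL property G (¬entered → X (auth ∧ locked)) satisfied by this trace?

Violated

¬entered → X (auth ∧ locked) must hold at every position from 0 onward. It fails at position 1, so G (¬entered → X (auth ∧ locked)) is false.
Positions where ¬entered holds: 1, 3, 5.
Check X (auth ∧ locked) at each: 1→fails, 3→ok, 5→ok.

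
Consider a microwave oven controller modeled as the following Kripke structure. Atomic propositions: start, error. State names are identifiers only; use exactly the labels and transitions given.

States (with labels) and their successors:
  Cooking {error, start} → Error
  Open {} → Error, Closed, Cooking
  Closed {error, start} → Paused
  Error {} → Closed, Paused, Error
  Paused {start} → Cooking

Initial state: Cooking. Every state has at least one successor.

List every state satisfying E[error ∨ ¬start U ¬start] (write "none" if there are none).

States satisfying error ∨ ¬start: {Cooking, Open, Closed, Error}.
States satisfying ¬start: {Open, Error}.
States satisfying E[error ∨ ¬start U ¬start]: {Cooking, Open, Error}.

{Cooking, Open, Error}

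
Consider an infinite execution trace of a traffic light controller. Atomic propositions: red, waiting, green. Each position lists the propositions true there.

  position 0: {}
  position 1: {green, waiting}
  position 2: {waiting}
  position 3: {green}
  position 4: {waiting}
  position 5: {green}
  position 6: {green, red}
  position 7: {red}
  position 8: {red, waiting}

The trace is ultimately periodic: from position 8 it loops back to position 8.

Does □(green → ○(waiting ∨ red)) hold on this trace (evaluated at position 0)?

green → ○(waiting ∨ red) holds at every position 0..8, and those are all positions ever visited, so □(green → ○(waiting ∨ red)) holds.
Positions where green holds: 1, 3, 5, 6.
Check ○(waiting ∨ red) at each: 1→ok, 3→ok, 5→ok, 6→ok.

Holds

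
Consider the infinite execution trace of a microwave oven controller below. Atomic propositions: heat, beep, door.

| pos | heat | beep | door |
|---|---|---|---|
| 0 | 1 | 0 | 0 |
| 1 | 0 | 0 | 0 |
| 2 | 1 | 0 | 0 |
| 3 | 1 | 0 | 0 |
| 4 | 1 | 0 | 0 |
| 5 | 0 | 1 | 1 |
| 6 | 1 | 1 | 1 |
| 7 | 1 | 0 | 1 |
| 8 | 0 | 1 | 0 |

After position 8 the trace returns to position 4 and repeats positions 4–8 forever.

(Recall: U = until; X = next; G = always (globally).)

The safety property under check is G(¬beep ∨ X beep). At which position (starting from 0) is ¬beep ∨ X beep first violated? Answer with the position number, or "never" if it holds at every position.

Check ¬beep ∨ X beep at each position in order: 0 ✓, 1 ✓, 2 ✓, 3 ✓, 4 ✓, 5 ✓.
At position 6 the labels are {beep, door, heat} and the next position 7 has {door, heat}, so ¬beep ∨ X beep is false there. This is the first violation.

6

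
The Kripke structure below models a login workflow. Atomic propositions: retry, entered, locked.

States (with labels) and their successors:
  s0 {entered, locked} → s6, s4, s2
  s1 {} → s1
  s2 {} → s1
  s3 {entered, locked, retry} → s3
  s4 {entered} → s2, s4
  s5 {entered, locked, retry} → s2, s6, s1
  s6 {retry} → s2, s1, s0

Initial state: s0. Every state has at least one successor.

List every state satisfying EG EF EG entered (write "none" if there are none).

States satisfying EF EG entered: {s0, s3, s4, s5, s6}.
States satisfying EG EF EG entered: {s0, s3, s4, s5, s6}.

{s0, s3, s4, s5, s6}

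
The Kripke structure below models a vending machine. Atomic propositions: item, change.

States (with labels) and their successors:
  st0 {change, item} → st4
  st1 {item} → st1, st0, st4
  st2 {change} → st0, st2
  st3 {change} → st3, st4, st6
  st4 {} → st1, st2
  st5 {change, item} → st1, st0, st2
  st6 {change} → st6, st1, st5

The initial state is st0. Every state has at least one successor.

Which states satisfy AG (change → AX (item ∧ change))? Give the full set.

States satisfying change → AX (item ∧ change): {st1, st4}.
States satisfying AG (change → AX (item ∧ change)): ∅.

none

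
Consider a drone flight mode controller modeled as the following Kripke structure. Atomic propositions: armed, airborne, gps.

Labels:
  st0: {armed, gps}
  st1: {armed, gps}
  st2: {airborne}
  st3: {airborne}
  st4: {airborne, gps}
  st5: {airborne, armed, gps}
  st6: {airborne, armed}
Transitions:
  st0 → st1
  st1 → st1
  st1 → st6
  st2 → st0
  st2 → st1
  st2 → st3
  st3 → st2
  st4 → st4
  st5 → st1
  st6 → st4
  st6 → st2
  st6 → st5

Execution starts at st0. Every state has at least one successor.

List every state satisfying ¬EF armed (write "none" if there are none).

{st4}

States satisfying armed: {st0, st1, st5, st6}.
States satisfying EF armed: {st0, st1, st2, st3, st5, st6}.
States satisfying ¬EF armed: {st4}.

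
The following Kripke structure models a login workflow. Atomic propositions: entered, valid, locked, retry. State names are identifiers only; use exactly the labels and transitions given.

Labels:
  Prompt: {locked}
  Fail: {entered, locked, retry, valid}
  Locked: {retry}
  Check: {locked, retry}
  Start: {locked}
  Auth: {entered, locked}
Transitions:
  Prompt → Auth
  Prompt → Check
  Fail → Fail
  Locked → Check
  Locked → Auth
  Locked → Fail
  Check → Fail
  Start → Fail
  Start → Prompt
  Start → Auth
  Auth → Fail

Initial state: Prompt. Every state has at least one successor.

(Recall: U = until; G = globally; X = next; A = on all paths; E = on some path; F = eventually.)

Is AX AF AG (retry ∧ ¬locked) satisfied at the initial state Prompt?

States satisfying AF AG (retry ∧ ¬locked): ∅.
States satisfying AX AF AG (retry ∧ ¬locked): ∅.
Prompt ∉ Sat(AX AF AG (retry ∧ ¬locked)).

Violated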